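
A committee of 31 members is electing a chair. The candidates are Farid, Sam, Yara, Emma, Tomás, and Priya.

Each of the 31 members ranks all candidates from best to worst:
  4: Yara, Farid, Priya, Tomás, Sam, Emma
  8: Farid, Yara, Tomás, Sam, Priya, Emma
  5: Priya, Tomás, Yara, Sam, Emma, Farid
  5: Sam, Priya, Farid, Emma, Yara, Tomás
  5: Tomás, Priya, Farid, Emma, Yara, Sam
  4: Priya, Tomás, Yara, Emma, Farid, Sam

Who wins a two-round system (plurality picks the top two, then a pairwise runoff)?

Priya

Round 1 first-place votes: Farid 8, Sam 5, Yara 4, Emma 0, Tomás 5, Priya 9. Priya and Farid advance.
Runoff: Priya is ranked above Farid on 19 ballots, Farid above Priya on 12.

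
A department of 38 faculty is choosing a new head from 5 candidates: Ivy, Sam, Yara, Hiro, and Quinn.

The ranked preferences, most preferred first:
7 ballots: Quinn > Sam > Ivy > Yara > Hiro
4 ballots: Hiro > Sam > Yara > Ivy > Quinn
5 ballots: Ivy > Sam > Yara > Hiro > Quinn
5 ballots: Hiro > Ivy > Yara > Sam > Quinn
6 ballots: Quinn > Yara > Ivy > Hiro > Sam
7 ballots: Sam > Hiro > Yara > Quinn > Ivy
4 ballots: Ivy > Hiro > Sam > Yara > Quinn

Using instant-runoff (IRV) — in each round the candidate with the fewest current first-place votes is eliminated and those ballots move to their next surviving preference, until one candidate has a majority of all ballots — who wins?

Hiro

Round 1: Ivy 9, Sam 7, Yara 0, Hiro 9, Quinn 13. Yara eliminated.
Round 2: Ivy 9, Sam 7, Hiro 9, Quinn 13. Sam eliminated.
Round 3: Ivy 9, Hiro 16, Quinn 13. Ivy eliminated.
Round 4: Hiro 25, Quinn 13. Hiro has a majority (≥20).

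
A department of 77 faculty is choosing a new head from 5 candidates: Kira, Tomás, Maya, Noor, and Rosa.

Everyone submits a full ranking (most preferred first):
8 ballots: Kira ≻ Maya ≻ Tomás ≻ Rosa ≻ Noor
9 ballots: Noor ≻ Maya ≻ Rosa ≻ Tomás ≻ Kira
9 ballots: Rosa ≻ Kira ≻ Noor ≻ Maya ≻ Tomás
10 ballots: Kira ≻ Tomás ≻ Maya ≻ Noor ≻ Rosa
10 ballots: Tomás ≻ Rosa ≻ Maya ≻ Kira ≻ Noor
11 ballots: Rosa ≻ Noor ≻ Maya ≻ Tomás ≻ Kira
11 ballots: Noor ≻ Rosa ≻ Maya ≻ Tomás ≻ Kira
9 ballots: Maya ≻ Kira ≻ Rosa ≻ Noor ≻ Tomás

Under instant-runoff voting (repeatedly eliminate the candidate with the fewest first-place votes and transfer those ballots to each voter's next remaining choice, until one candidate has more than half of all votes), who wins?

Round 1: Kira 18, Tomás 10, Maya 9, Noor 20, Rosa 20. Maya eliminated.
Round 2: Kira 27, Tomás 10, Noor 20, Rosa 20. Tomás eliminated.
Round 3: Kira 27, Noor 20, Rosa 30. Noor eliminated.
Round 4: Kira 27, Rosa 50. Rosa has a majority (≥39).

Rosa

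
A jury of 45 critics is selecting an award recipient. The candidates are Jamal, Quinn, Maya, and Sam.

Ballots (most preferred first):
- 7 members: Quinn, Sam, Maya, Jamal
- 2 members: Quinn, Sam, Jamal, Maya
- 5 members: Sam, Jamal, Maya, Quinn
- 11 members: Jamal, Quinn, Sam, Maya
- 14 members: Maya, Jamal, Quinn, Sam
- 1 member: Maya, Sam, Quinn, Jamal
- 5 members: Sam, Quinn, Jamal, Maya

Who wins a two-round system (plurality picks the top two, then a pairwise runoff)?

Round 1 first-place votes: Jamal 11, Quinn 9, Maya 15, Sam 10. Maya and Jamal advance.
Runoff: Maya is ranked above Jamal on 22 ballots, Jamal above Maya on 23.

Jamal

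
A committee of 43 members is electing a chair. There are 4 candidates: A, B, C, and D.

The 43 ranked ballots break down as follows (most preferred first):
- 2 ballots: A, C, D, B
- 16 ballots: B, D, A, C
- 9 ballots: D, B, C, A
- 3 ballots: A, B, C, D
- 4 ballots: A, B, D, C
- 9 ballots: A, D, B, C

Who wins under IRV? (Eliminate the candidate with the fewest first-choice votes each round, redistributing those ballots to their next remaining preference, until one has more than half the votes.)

Round 1: A 18, B 16, C 0, D 9. C eliminated.
Round 2: A 18, B 16, D 9. D eliminated.
Round 3: A 18, B 25. B has a majority (≥22).

B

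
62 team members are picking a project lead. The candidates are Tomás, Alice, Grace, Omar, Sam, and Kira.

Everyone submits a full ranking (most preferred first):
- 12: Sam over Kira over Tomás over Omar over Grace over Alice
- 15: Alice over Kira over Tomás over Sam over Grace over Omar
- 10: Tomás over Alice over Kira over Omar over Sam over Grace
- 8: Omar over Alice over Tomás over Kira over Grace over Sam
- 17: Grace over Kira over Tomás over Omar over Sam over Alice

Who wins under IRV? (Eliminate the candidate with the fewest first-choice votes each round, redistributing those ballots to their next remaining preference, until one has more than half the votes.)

Alice

Round 1: Tomás 10, Alice 15, Grace 17, Omar 8, Sam 12, Kira 0. Kira eliminated.
Round 2: Tomás 10, Alice 15, Grace 17, Omar 8, Sam 12. Omar eliminated.
Round 3: Tomás 10, Alice 23, Grace 17, Sam 12. Tomás eliminated.
Round 4: Alice 33, Grace 17, Sam 12. Alice has a majority (≥32).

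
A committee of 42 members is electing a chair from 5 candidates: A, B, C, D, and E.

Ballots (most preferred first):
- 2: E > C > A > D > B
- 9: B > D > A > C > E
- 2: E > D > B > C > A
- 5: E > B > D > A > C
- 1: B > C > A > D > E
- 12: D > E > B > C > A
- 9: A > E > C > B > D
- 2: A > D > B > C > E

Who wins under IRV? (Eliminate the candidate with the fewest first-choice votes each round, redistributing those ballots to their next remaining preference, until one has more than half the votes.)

B

Round 1: A 11, B 10, C 0, D 12, E 9. C eliminated.
Round 2: A 11, B 10, D 12, E 9. E eliminated.
Round 3: A 13, B 15, D 14. A eliminated.
Round 4: B 24, D 18. B has a majority (≥22).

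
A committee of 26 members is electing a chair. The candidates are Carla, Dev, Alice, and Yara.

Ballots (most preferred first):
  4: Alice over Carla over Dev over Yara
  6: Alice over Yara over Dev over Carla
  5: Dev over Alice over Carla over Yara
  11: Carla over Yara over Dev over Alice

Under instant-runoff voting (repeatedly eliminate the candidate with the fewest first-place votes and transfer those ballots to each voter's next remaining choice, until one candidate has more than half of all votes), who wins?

Alice

Round 1: Carla 11, Dev 5, Alice 10, Yara 0. Yara eliminated.
Round 2: Carla 11, Dev 5, Alice 10. Dev eliminated.
Round 3: Carla 11, Alice 15. Alice has a majority (≥14).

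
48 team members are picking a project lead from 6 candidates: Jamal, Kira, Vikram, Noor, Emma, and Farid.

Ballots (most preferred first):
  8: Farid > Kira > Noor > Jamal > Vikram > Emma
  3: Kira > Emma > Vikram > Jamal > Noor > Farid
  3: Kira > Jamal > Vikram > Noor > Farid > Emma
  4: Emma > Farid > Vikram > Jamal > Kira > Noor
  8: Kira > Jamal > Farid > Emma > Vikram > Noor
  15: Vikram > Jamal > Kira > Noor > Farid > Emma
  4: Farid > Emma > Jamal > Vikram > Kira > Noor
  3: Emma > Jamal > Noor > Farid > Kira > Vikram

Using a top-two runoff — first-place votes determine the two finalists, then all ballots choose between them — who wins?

Kira

Round 1 first-place votes: Jamal 0, Kira 14, Vikram 15, Noor 0, Emma 7, Farid 12. Vikram and Kira advance.
Runoff: Vikram is ranked above Kira on 23 ballots, Kira above Vikram on 25.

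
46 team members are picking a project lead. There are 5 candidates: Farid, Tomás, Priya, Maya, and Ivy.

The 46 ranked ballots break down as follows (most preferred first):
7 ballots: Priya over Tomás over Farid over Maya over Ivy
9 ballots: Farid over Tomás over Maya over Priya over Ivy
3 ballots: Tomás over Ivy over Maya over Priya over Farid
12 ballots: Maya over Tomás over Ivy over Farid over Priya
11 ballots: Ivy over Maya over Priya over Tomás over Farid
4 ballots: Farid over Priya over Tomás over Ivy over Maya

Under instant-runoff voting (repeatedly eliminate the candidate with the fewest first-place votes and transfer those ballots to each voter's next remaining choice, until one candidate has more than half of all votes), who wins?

Round 1: Farid 13, Tomás 3, Priya 7, Maya 12, Ivy 11. Tomás eliminated.
Round 2: Farid 13, Priya 7, Maya 12, Ivy 14. Priya eliminated.
Round 3: Farid 20, Maya 12, Ivy 14. Maya eliminated.
Round 4: Farid 20, Ivy 26. Ivy has a majority (≥24).

Ivy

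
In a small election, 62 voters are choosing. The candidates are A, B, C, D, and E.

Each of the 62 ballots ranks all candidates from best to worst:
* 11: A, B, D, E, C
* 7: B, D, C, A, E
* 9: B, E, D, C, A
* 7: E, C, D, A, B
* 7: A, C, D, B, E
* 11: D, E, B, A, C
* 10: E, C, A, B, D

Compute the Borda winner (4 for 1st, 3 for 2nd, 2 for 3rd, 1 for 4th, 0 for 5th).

A: 11×4 + 7×1 + 9×0 + 7×1 + 7×4 + 11×1 + 10×2 = 117
B: 11×3 + 7×4 + 9×4 + 7×0 + 7×1 + 11×2 + 10×1 = 136
C: 11×0 + 7×2 + 9×1 + 7×3 + 7×3 + 11×0 + 10×3 = 95
D: 11×2 + 7×3 + 9×2 + 7×2 + 7×2 + 11×4 + 10×0 = 133
E: 11×1 + 7×0 + 9×3 + 7×4 + 7×0 + 11×3 + 10×4 = 139

E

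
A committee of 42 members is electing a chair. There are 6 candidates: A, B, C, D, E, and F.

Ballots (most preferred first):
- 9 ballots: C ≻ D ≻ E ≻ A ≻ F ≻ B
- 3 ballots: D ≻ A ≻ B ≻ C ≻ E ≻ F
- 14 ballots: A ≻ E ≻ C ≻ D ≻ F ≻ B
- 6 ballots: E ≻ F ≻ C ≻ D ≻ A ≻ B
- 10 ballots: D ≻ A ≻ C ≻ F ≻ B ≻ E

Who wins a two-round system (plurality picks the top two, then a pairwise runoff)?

D

Round 1 first-place votes: A 14, B 0, C 9, D 13, E 6, F 0. A and D advance.
Runoff: A is ranked above D on 14 ballots, D above A on 28.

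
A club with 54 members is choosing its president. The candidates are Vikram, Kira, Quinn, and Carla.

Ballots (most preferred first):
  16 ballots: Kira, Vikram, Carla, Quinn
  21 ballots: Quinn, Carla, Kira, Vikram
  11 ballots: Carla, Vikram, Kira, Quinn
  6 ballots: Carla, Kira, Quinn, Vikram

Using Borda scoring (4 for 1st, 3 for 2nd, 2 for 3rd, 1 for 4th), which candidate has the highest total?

Carla

Vikram: 16×3 + 21×1 + 11×3 + 6×1 = 108
Kira: 16×4 + 21×2 + 11×2 + 6×3 = 146
Quinn: 16×1 + 21×4 + 11×1 + 6×2 = 123
Carla: 16×2 + 21×3 + 11×4 + 6×4 = 163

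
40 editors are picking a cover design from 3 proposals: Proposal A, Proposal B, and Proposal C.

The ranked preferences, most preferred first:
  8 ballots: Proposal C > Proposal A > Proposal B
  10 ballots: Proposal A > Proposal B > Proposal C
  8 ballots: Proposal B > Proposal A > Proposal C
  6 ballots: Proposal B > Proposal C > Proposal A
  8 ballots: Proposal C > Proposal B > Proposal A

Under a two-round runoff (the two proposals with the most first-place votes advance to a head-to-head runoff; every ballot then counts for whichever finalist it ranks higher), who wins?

Proposal B

Round 1 first-place votes: Proposal A 10, Proposal B 14, Proposal C 16. Proposal C and Proposal B advance.
Runoff: Proposal C is ranked above Proposal B on 16 ballots, Proposal B above Proposal C on 24.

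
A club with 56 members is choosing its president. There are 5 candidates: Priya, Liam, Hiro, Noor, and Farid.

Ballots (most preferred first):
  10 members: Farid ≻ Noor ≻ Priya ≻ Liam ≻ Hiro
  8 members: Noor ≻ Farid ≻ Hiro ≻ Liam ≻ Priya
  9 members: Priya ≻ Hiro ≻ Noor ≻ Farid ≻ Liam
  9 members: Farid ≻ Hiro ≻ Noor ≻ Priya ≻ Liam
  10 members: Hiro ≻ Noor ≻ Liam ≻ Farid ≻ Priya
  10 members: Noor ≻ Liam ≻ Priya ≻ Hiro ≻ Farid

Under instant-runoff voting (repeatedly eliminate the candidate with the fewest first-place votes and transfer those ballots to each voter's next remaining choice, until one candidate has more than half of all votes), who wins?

Round 1: Priya 9, Liam 0, Hiro 10, Noor 18, Farid 19. Liam eliminated.
Round 2: Priya 9, Hiro 10, Noor 18, Farid 19. Priya eliminated.
Round 3: Hiro 19, Noor 18, Farid 19. Noor eliminated.
Round 4: Hiro 29, Farid 27. Hiro has a majority (≥29).

Hiro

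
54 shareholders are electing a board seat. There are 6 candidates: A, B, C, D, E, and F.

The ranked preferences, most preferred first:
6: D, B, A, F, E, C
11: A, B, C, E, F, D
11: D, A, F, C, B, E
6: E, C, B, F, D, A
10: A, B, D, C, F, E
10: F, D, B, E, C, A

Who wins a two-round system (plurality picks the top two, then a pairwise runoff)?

D

Round 1 first-place votes: A 21, B 0, C 0, D 17, E 6, F 10. A and D advance.
Runoff: A is ranked above D on 21 ballots, D above A on 33.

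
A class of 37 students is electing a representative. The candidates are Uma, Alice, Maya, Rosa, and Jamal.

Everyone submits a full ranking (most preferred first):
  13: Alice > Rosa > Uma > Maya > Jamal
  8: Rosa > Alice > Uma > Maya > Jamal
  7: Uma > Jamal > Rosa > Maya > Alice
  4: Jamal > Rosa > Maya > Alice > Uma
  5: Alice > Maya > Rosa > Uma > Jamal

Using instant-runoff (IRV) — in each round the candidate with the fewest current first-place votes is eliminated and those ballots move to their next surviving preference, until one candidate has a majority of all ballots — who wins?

Rosa

Round 1: Uma 7, Alice 18, Maya 0, Rosa 8, Jamal 4. Maya eliminated.
Round 2: Uma 7, Alice 18, Rosa 8, Jamal 4. Jamal eliminated.
Round 3: Uma 7, Alice 18, Rosa 12. Uma eliminated.
Round 4: Alice 18, Rosa 19. Rosa has a majority (≥19).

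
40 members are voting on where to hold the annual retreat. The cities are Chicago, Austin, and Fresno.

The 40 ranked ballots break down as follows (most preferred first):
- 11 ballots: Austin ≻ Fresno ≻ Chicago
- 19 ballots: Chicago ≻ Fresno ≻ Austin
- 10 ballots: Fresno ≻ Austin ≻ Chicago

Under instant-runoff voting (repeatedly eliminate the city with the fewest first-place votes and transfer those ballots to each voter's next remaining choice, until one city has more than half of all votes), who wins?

Austin

Round 1: Chicago 19, Austin 11, Fresno 10. Fresno eliminated.
Round 2: Chicago 19, Austin 21. Austin has a majority (≥21).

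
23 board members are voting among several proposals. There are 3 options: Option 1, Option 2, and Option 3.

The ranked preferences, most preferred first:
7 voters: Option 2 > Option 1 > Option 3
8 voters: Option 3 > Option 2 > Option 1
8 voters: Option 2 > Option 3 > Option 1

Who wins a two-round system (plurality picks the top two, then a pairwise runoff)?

Option 2

Round 1 first-place votes: Option 1 0, Option 2 15, Option 3 8. Option 2 and Option 3 advance.
Runoff: Option 2 is ranked above Option 3 on 15 ballots, Option 3 above Option 2 on 8.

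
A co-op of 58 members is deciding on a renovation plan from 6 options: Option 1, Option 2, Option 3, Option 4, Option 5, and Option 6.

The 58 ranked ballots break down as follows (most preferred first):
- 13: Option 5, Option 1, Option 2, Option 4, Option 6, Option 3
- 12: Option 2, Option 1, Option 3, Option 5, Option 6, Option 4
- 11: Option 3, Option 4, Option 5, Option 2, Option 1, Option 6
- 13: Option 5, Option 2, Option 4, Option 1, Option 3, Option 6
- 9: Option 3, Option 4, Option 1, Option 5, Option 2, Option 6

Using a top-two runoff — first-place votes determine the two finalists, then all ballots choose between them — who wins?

Round 1 first-place votes: Option 1 0, Option 2 12, Option 3 20, Option 4 0, Option 5 26, Option 6 0. Option 5 and Option 3 advance.
Runoff: Option 5 is ranked above Option 3 on 26 ballots, Option 3 above Option 5 on 32.

Option 3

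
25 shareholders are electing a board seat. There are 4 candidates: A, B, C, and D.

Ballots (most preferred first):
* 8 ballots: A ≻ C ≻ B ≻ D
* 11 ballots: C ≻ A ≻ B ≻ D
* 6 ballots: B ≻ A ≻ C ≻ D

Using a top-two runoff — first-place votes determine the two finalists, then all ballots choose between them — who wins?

Round 1 first-place votes: A 8, B 6, C 11, D 0. C and A advance.
Runoff: C is ranked above A on 11 ballots, A above C on 14.

A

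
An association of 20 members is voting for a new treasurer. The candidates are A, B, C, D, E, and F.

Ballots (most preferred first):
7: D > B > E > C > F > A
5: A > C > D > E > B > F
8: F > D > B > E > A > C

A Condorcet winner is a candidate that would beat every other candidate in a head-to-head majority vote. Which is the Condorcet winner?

D vs A: 15–5
D vs B: 20–0
D vs C: 15–5
D vs E: 20–0
D vs F: 12–8
D beats every other candidate.

D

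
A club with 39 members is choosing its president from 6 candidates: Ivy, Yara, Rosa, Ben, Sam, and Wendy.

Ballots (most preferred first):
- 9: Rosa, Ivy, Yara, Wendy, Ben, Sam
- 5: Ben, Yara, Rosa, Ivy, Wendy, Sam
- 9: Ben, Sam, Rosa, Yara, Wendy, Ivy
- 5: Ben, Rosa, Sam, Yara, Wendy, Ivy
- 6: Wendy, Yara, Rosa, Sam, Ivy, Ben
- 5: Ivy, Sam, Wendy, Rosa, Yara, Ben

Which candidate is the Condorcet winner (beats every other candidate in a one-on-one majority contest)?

Rosa

Rosa vs Ivy: 34–5
Rosa vs Yara: 28–11
Rosa vs Ben: 20–19
Rosa vs Sam: 25–14
Rosa vs Wendy: 28–11
Rosa beats every other candidate.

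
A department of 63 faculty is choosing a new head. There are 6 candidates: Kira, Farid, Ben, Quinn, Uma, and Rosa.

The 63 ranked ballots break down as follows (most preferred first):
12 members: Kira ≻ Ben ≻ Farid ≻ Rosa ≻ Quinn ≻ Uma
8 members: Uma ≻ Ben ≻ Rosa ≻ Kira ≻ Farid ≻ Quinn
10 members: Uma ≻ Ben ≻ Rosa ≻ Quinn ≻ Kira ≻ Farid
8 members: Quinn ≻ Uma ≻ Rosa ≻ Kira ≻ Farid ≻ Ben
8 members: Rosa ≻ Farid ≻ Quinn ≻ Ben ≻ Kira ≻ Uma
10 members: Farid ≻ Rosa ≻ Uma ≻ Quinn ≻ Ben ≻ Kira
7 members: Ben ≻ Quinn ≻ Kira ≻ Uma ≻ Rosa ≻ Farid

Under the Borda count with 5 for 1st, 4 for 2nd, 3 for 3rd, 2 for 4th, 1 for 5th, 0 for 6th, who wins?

Rosa

Kira: 12×5 + 8×2 + 10×1 + 8×2 + 8×1 + 10×0 + 7×3 = 131
Farid: 12×3 + 8×1 + 10×0 + 8×1 + 8×4 + 10×5 + 7×0 = 134
Ben: 12×4 + 8×4 + 10×4 + 8×0 + 8×2 + 10×1 + 7×5 = 181
Quinn: 12×1 + 8×0 + 10×2 + 8×5 + 8×3 + 10×2 + 7×4 = 144
Uma: 12×0 + 8×5 + 10×5 + 8×4 + 8×0 + 10×3 + 7×2 = 166
Rosa: 12×2 + 8×3 + 10×3 + 8×3 + 8×5 + 10×4 + 7×1 = 189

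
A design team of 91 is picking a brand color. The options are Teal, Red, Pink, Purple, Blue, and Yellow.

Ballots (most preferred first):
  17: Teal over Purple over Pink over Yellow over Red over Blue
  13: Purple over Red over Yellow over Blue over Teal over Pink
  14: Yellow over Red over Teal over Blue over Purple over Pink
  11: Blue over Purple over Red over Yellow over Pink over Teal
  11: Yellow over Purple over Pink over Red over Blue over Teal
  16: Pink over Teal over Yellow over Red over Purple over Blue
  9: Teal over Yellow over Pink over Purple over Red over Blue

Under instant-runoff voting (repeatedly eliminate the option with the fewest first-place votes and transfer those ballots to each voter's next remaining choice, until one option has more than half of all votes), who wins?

Yellow

Round 1: Teal 26, Red 0, Pink 16, Purple 13, Blue 11, Yellow 25. Red eliminated.
Round 2: Teal 26, Pink 16, Purple 13, Blue 11, Yellow 25. Blue eliminated.
Round 3: Teal 26, Pink 16, Purple 24, Yellow 25. Pink eliminated.
Round 4: Teal 42, Purple 24, Yellow 25. Purple eliminated.
Round 5: Teal 42, Yellow 49. Yellow has a majority (≥46).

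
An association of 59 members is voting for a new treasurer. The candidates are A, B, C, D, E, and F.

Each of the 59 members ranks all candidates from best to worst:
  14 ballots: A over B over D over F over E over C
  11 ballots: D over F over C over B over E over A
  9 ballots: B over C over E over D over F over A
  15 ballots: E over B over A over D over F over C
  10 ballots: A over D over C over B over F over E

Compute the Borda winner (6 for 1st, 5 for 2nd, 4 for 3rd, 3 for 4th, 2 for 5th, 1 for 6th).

B

A: 14×6 + 11×1 + 9×1 + 15×4 + 10×6 = 224
B: 14×5 + 11×3 + 9×6 + 15×5 + 10×3 = 262
C: 14×1 + 11×4 + 9×5 + 15×1 + 10×4 = 158
D: 14×4 + 11×6 + 9×3 + 15×3 + 10×5 = 244
E: 14×2 + 11×2 + 9×4 + 15×6 + 10×1 = 186
F: 14×3 + 11×5 + 9×2 + 15×2 + 10×2 = 165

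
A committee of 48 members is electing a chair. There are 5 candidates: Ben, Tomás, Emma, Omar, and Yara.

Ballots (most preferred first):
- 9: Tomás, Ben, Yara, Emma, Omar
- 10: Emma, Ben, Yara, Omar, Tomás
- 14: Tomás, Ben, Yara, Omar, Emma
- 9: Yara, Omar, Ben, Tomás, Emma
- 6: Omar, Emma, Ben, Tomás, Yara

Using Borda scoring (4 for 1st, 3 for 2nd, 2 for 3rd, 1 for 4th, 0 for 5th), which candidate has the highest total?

Ben: 9×3 + 10×3 + 14×3 + 9×2 + 6×2 = 129
Tomás: 9×4 + 10×0 + 14×4 + 9×1 + 6×1 = 107
Emma: 9×1 + 10×4 + 14×0 + 9×0 + 6×3 = 67
Omar: 9×0 + 10×1 + 14×1 + 9×3 + 6×4 = 75
Yara: 9×2 + 10×2 + 14×2 + 9×4 + 6×0 = 102

Ben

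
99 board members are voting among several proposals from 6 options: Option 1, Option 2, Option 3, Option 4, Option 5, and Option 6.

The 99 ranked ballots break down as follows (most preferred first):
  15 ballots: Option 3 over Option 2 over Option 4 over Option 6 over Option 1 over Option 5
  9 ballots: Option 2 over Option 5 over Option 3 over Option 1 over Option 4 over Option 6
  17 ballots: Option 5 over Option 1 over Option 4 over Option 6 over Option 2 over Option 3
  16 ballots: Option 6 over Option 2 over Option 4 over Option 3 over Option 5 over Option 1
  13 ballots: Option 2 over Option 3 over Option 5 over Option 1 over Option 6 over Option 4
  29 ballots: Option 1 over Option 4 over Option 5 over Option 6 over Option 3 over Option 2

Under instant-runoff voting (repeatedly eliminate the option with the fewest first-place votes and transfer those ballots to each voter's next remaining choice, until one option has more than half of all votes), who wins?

Round 1: Option 1 29, Option 2 22, Option 3 15, Option 4 0, Option 5 17, Option 6 16. Option 4 eliminated.
Round 2: Option 1 29, Option 2 22, Option 3 15, Option 5 17, Option 6 16. Option 3 eliminated.
Round 3: Option 1 29, Option 2 37, Option 5 17, Option 6 16. Option 6 eliminated.
Round 4: Option 1 29, Option 2 53, Option 5 17. Option 2 has a majority (≥50).

Option 2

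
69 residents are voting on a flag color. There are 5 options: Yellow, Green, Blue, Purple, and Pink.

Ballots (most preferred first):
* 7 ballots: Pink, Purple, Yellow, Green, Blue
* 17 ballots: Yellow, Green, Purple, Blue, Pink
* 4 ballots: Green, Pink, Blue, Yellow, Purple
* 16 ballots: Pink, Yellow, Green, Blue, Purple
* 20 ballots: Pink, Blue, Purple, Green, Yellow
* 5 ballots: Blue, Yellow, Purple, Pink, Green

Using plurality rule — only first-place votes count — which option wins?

First-place votes: Yellow 17, Green 4, Blue 5, Purple 0, Pink 43.

Pink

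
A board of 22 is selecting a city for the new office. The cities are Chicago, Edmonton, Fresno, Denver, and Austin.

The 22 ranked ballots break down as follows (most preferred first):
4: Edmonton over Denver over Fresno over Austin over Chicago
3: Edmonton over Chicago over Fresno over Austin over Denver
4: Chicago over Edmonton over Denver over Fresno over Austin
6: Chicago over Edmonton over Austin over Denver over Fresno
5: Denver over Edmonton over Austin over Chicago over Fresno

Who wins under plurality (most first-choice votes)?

Chicago

First-place votes: Chicago 10, Edmonton 7, Fresno 0, Denver 5, Austin 0.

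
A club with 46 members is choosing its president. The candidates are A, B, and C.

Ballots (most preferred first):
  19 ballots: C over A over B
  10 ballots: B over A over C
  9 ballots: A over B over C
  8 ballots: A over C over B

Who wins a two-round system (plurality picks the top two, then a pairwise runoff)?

A

Round 1 first-place votes: A 17, B 10, C 19. C and A advance.
Runoff: C is ranked above A on 19 ballots, A above C on 27.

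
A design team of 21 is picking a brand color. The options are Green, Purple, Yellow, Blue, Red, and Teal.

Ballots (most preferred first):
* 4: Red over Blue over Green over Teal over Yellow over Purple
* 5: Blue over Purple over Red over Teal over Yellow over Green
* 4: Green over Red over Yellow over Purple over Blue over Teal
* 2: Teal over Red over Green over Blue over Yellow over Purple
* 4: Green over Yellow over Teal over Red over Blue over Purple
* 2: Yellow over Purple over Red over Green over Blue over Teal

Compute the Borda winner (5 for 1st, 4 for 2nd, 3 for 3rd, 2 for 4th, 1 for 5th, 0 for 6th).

Red

Green: 4×3 + 5×0 + 4×5 + 2×3 + 4×5 + 2×2 = 62
Purple: 4×0 + 5×4 + 4×2 + 2×0 + 4×0 + 2×4 = 36
Yellow: 4×1 + 5×1 + 4×3 + 2×1 + 4×4 + 2×5 = 49
Blue: 4×4 + 5×5 + 4×1 + 2×2 + 4×1 + 2×1 = 55
Red: 4×5 + 5×3 + 4×4 + 2×4 + 4×2 + 2×3 = 73
Teal: 4×2 + 5×2 + 4×0 + 2×5 + 4×3 + 2×0 = 40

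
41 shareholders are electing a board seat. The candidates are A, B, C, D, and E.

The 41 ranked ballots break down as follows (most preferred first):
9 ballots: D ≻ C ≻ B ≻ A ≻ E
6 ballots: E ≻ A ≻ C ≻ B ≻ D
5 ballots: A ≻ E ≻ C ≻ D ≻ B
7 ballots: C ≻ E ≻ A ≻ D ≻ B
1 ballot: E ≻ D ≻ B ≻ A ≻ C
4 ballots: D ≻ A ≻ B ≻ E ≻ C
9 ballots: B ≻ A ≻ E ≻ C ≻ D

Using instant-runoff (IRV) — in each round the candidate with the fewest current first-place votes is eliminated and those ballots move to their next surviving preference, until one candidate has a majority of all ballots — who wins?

Round 1: A 5, B 9, C 7, D 13, E 7. A eliminated.
Round 2: B 9, C 7, D 13, E 12. C eliminated.
Round 3: B 9, D 13, E 19. B eliminated.
Round 4: D 13, E 28. E has a majority (≥21).

E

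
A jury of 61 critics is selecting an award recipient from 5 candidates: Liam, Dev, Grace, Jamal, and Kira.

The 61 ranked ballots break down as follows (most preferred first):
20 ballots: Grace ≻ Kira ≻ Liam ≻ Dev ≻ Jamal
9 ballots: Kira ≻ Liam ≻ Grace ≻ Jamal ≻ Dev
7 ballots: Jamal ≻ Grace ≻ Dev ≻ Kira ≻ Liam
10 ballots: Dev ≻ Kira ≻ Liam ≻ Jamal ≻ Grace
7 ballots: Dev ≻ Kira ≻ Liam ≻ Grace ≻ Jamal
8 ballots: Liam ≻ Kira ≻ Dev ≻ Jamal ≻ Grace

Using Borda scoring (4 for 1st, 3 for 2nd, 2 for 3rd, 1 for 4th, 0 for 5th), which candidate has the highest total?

Liam: 20×2 + 9×3 + 7×0 + 10×2 + 7×2 + 8×4 = 133
Dev: 20×1 + 9×0 + 7×2 + 10×4 + 7×4 + 8×2 = 118
Grace: 20×4 + 9×2 + 7×3 + 10×0 + 7×1 + 8×0 = 126
Jamal: 20×0 + 9×1 + 7×4 + 10×1 + 7×0 + 8×1 = 55
Kira: 20×3 + 9×4 + 7×1 + 10×3 + 7×3 + 8×3 = 178

Kira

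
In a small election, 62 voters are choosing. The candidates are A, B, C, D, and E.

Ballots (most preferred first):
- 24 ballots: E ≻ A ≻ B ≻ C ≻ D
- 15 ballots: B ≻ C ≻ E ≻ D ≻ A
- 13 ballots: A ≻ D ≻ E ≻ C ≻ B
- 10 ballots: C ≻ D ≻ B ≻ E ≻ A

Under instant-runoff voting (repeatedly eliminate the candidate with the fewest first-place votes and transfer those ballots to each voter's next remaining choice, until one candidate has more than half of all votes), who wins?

Round 1: A 13, B 15, C 10, D 0, E 24. D eliminated.
Round 2: A 13, B 15, C 10, E 24. C eliminated.
Round 3: A 13, B 25, E 24. A eliminated.
Round 4: B 25, E 37. E has a majority (≥32).

E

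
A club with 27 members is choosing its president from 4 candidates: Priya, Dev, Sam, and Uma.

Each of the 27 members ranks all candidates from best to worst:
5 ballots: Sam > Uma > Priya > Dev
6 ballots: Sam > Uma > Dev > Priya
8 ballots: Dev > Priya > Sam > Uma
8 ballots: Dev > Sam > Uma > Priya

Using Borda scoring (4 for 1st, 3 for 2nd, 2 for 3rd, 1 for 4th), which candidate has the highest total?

Sam

Priya: 5×2 + 6×1 + 8×3 + 8×1 = 48
Dev: 5×1 + 6×2 + 8×4 + 8×4 = 81
Sam: 5×4 + 6×4 + 8×2 + 8×3 = 84
Uma: 5×3 + 6×3 + 8×1 + 8×2 = 57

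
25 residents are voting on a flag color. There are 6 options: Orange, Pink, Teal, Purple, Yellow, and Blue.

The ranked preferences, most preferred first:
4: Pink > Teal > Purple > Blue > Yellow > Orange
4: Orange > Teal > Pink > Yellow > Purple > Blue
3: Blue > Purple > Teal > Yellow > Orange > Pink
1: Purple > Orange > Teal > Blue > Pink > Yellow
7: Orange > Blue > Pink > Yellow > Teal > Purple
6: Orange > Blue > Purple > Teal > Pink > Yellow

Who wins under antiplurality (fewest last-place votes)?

Teal

Last-place votes: Orange 4, Pink 3, Teal 0, Purple 7, Yellow 7, Blue 4.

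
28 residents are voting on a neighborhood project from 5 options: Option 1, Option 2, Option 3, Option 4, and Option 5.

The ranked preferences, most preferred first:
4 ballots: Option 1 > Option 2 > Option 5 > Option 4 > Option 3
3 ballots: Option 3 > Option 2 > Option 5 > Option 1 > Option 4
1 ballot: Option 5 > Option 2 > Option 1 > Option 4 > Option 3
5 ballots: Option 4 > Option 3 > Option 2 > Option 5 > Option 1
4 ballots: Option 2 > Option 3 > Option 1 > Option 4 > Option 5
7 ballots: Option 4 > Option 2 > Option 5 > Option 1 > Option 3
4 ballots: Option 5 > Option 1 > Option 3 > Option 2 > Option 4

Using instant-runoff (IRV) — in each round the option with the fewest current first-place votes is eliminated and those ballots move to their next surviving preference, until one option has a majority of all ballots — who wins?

Option 2

Round 1: Option 1 4, Option 2 4, Option 3 3, Option 4 12, Option 5 5. Option 3 eliminated.
Round 2: Option 1 4, Option 2 7, Option 4 12, Option 5 5. Option 1 eliminated.
Round 3: Option 2 11, Option 4 12, Option 5 5. Option 5 eliminated.
Round 4: Option 2 16, Option 4 12. Option 2 has a majority (≥15).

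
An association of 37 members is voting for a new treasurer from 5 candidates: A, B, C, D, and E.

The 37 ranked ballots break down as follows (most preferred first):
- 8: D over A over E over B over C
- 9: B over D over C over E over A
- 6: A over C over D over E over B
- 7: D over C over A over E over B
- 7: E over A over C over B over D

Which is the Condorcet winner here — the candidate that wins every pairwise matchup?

D

D vs A: 24–13
D vs B: 21–16
D vs C: 24–13
D vs E: 30–7
D beats every other candidate.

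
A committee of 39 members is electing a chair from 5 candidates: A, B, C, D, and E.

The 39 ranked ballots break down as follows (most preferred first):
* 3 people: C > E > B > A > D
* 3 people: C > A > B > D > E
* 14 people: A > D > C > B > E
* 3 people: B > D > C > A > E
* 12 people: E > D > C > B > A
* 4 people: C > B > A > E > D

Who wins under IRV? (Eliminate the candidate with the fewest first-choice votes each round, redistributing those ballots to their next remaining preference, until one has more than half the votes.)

Round 1: A 14, B 3, C 10, D 0, E 12. D eliminated.
Round 2: A 14, B 3, C 10, E 12. B eliminated.
Round 3: A 14, C 13, E 12. E eliminated.
Round 4: A 14, C 25. C has a majority (≥20).

C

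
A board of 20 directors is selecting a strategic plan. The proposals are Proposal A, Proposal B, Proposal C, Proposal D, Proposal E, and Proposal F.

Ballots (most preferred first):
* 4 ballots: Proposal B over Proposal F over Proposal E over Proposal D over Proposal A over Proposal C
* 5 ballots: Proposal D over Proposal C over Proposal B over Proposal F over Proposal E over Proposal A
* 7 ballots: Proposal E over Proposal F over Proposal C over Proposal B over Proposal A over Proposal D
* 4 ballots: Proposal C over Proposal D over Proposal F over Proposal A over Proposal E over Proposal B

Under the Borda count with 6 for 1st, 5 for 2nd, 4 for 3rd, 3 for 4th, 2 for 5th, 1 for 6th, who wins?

Proposal F

Proposal A: 4×2 + 5×1 + 7×2 + 4×3 = 39
Proposal B: 4×6 + 5×4 + 7×3 + 4×1 = 69
Proposal C: 4×1 + 5×5 + 7×4 + 4×6 = 81
Proposal D: 4×3 + 5×6 + 7×1 + 4×5 = 69
Proposal E: 4×4 + 5×2 + 7×6 + 4×2 = 76
Proposal F: 4×5 + 5×3 + 7×5 + 4×4 = 86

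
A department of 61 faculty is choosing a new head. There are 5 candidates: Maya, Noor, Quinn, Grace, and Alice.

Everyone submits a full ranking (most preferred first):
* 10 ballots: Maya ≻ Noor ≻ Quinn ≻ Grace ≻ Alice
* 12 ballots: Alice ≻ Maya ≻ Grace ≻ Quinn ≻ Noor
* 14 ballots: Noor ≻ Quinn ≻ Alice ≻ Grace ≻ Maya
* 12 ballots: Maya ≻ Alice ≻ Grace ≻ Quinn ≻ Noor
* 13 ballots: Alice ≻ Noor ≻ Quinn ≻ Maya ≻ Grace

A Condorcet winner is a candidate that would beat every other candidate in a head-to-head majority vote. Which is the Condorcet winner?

Alice

Alice vs Maya: 39–22
Alice vs Noor: 37–24
Alice vs Quinn: 37–24
Alice vs Grace: 51–10
Alice beats every other candidate.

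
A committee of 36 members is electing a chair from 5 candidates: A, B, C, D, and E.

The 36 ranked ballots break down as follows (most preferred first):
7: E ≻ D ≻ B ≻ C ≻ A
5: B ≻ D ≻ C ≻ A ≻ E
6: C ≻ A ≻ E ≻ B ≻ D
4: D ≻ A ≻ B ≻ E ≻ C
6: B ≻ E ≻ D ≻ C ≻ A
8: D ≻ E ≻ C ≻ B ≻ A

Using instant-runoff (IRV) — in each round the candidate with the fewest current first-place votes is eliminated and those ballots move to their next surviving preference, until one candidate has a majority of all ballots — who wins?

E

Round 1: A 0, B 11, C 6, D 12, E 7. A eliminated.
Round 2: B 11, C 6, D 12, E 7. C eliminated.
Round 3: B 11, D 12, E 13. B eliminated.
Round 4: D 17, E 19. E has a majority (≥19).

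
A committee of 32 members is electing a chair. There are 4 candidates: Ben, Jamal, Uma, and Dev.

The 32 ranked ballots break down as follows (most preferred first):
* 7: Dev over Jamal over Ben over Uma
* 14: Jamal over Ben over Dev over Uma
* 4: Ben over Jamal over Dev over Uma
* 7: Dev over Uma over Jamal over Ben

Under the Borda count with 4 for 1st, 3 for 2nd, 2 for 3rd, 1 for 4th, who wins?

Jamal

Ben: 7×2 + 14×3 + 4×4 + 7×1 = 79
Jamal: 7×3 + 14×4 + 4×3 + 7×2 = 103
Uma: 7×1 + 14×1 + 4×1 + 7×3 = 46
Dev: 7×4 + 14×2 + 4×2 + 7×4 = 92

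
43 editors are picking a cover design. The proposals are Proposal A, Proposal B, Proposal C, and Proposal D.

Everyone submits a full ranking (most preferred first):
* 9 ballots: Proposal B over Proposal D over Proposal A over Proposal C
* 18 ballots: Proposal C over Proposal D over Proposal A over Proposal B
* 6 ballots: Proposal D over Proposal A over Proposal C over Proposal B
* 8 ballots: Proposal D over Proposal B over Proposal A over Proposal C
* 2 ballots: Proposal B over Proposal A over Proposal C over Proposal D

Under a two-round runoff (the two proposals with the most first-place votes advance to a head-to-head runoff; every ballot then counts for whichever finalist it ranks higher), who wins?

Proposal D

Round 1 first-place votes: Proposal A 0, Proposal B 11, Proposal C 18, Proposal D 14. Proposal C and Proposal D advance.
Runoff: Proposal C is ranked above Proposal D on 20 ballots, Proposal D above Proposal C on 23.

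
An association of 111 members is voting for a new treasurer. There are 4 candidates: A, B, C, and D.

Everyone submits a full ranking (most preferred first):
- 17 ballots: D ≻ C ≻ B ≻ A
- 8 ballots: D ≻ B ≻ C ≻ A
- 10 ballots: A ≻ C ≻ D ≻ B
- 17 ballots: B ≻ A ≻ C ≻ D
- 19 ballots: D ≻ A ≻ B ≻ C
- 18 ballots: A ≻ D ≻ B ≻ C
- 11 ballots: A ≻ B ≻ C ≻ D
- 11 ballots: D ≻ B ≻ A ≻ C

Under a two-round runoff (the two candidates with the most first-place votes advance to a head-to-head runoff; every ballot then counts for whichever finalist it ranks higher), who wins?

A

Round 1 first-place votes: A 39, B 17, C 0, D 55. D and A advance.
Runoff: D is ranked above A on 55 ballots, A above D on 56.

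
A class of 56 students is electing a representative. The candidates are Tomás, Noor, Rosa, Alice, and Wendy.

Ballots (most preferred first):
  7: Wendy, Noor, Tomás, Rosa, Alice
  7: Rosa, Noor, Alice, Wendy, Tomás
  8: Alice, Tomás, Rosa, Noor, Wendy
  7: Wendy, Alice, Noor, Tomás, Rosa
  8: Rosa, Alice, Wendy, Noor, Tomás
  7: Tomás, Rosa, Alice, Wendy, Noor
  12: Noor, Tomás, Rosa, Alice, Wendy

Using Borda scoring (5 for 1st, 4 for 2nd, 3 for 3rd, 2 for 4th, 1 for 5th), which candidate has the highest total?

Tomás: 7×3 + 7×1 + 8×4 + 7×2 + 8×1 + 7×5 + 12×4 = 165
Noor: 7×4 + 7×4 + 8×2 + 7×3 + 8×2 + 7×1 + 12×5 = 176
Rosa: 7×2 + 7×5 + 8×3 + 7×1 + 8×5 + 7×4 + 12×3 = 184
Alice: 7×1 + 7×3 + 8×5 + 7×4 + 8×4 + 7×3 + 12×2 = 173
Wendy: 7×5 + 7×2 + 8×1 + 7×5 + 8×3 + 7×2 + 12×1 = 142

Rosa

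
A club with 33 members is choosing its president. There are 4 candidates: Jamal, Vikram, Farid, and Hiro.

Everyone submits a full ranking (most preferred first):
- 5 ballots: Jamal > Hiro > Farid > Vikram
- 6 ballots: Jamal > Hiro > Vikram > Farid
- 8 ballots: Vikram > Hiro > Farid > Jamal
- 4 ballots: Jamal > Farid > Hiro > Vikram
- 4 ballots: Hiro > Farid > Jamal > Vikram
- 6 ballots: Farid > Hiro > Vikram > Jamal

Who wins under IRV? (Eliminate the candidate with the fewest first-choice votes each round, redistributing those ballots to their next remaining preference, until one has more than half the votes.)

Round 1: Jamal 15, Vikram 8, Farid 6, Hiro 4. Hiro eliminated.
Round 2: Jamal 15, Vikram 8, Farid 10. Vikram eliminated.
Round 3: Jamal 15, Farid 18. Farid has a majority (≥17).

Farid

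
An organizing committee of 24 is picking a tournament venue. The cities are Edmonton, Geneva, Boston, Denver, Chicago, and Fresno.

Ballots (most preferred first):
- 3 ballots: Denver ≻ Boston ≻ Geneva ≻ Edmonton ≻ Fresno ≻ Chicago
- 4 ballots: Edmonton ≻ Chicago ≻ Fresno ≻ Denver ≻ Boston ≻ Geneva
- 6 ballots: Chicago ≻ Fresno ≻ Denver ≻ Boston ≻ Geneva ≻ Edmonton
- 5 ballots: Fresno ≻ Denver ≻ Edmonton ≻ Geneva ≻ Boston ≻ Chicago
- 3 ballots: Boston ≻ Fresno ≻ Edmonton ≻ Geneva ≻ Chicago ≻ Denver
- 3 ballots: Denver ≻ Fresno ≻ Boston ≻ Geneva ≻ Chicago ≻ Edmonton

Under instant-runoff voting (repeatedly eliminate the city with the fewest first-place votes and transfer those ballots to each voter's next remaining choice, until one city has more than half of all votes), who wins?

Fresno

Round 1: Edmonton 4, Geneva 0, Boston 3, Denver 6, Chicago 6, Fresno 5. Geneva eliminated.
Round 2: Edmonton 4, Boston 3, Denver 6, Chicago 6, Fresno 5. Boston eliminated.
Round 3: Edmonton 4, Denver 6, Chicago 6, Fresno 8. Edmonton eliminated.
Round 4: Denver 6, Chicago 10, Fresno 8. Denver eliminated.
Round 5: Chicago 10, Fresno 14. Fresno has a majority (≥13).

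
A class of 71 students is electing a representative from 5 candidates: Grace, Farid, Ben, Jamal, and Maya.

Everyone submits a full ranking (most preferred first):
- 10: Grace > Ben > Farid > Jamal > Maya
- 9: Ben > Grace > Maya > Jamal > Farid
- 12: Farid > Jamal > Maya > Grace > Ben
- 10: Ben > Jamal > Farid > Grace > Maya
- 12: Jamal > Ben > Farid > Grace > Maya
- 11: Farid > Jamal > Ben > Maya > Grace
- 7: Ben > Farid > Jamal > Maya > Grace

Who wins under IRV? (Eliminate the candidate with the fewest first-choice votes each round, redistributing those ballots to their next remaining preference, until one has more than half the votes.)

Round 1: Grace 10, Farid 23, Ben 26, Jamal 12, Maya 0. Maya eliminated.
Round 2: Grace 10, Farid 23, Ben 26, Jamal 12. Grace eliminated.
Round 3: Farid 23, Ben 36, Jamal 12. Ben has a majority (≥36).

Ben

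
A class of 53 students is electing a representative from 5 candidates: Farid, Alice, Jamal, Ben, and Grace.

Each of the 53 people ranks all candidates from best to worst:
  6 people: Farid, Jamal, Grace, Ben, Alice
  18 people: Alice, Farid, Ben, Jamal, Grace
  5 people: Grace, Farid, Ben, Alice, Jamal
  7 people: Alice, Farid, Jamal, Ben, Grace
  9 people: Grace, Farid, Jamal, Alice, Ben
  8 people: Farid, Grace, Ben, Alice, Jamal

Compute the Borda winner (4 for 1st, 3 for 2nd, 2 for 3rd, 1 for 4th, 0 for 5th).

Farid: 6×4 + 18×3 + 5×3 + 7×3 + 9×3 + 8×4 = 173
Alice: 6×0 + 18×4 + 5×1 + 7×4 + 9×1 + 8×1 = 122
Jamal: 6×3 + 18×1 + 5×0 + 7×2 + 9×2 + 8×0 = 68
Ben: 6×1 + 18×2 + 5×2 + 7×1 + 9×0 + 8×2 = 75
Grace: 6×2 + 18×0 + 5×4 + 7×0 + 9×4 + 8×3 = 92

Farid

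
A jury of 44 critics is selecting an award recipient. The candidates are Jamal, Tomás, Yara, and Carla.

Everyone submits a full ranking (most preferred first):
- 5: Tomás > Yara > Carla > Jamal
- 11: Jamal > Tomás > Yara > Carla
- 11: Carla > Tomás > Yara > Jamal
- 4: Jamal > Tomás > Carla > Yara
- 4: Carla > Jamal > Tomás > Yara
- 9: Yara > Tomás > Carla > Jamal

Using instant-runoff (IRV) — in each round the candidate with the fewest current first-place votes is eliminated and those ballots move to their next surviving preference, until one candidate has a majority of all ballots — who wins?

Round 1: Jamal 15, Tomás 5, Yara 9, Carla 15. Tomás eliminated.
Round 2: Jamal 15, Yara 14, Carla 15. Yara eliminated.
Round 3: Jamal 15, Carla 29. Carla has a majority (≥23).

Carla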